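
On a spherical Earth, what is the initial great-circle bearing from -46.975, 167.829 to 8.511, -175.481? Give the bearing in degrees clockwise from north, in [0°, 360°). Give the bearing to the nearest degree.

Δλ = -175.481 − 167.829 = -343.310°; wrapped into (−180°, 180°]: 16.690°.
θ = atan2( sin Δλ · cos φ₂ , cos φ₁ · sin φ₂ − sin φ₁ · cos φ₂ · cos Δλ )
  = atan2(0.28403, 0.79353) = 19.694° → normalised to [0°, 360°): 19.694°.

20°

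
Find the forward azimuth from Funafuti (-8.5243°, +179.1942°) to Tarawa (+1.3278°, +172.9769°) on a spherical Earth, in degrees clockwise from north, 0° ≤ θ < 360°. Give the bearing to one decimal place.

Δλ = 172.9769 − 179.1942 = -6.2173°.
θ = atan2( sin Δλ · cos φ₂ , cos φ₁ · sin φ₂ − sin φ₁ · cos φ₂ · cos Δλ )
  = atan2(-0.10827, 0.17023) = -32.457° → normalised to [0°, 360°): 327.543°.

327.5°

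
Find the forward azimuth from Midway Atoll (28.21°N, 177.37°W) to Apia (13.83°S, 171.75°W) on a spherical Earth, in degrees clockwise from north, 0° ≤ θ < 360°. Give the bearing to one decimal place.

171.9°

Δλ = -171.75 − -177.37 = 5.62°.
θ = atan2( sin Δλ · cos φ₂ , cos φ₁ · sin φ₂ − sin φ₁ · cos φ₂ · cos Δλ )
  = atan2(0.09509, -0.66744) = 171.892° → normalised to [0°, 360°): 171.892°.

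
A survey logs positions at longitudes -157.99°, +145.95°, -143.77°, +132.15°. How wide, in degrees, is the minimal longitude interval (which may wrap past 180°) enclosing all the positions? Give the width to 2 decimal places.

84.08°

Sort the longitudes: -157.99°, -143.77°, +132.15°, +145.95°.
Eastward gaps between consecutive values (wrapping around): 14.22°, 275.92°, 13.80°, 56.06°.
Largest gap = 275.92° ⇒ minimal covering band is its complement: 360° − 275.92° = 84.08°.
Band runs from +132.15° eastward to -143.77°, crossing the antimeridian.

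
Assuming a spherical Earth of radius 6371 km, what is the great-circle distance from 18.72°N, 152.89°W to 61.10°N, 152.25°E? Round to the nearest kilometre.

Δλ = 152.25 − -152.89 = 305.14°; wrapped into (−180°, 180°]: -54.86°.
Δφ = 61.10 − 18.72 = 42.38°.
a = sin²(Δφ/2) + cos φ₁ · cos φ₂ · sin²(Δλ/2) = 0.227787.
c = 2·atan2(√a, √(1−a)) = 0.99509 rad → d = 6371·c ≈ 6339.74 km.

6340 km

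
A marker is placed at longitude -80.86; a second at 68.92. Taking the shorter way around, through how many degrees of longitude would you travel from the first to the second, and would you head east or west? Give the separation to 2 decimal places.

Raw difference: 68.92 − -80.86 = 149.78°.
Normalise into (−180°, 180°]: 149.78° stays 149.78°.
Positive ⇒ the second point lies to the east; separation 149.78°.

149.78° east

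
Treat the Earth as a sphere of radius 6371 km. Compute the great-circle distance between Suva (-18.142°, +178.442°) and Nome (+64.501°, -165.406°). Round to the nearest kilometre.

9293 km

Δλ = -165.406 − 178.442 = -343.848°; wrapped into (−180°, 180°]: 16.152°.
Δφ = 64.501 − -18.142 = 82.643°.
a = sin²(Δφ/2) + cos φ₁ · cos φ₂ · sin²(Δλ/2) = 0.444048.
c = 2·atan2(√a, √(1−a)) = 1.45866 rad → d = 6371·c ≈ 9293.11 km.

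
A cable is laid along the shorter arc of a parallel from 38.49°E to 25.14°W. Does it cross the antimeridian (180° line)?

Signed shortest Δλ = ((-25.14 − 38.49 + 180) mod 360) − 180 = -63.63°.
Going west by 63.63° from +38.49° reaches -25.14° without touching 180°.

No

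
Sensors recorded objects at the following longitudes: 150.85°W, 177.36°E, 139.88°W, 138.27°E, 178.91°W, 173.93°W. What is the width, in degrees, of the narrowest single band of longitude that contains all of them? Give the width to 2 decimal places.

81.85°

Sort the longitudes: -178.91°, -173.93°, -150.85°, -139.88°, +138.27°, +177.36°.
Eastward gaps between consecutive values (wrapping around): 4.98°, 23.08°, 10.97°, 278.15°, 39.09°, 3.73°.
Largest gap = 278.15° ⇒ minimal covering band is its complement: 360° − 278.15° = 81.85°.
Band runs from +138.27° eastward to -139.88°, crossing the antimeridian.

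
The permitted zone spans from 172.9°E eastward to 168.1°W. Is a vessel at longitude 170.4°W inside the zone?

Yes

Band width going east from +172.9° to -168.1°: ((-168.1 − 172.9) mod 360) = 19.0°.
Offset of -170.4° east of the west edge: ((-170.4 − 172.9) mod 360) = 16.7°.
16.7° ≤ 19.0° ⇒ inside.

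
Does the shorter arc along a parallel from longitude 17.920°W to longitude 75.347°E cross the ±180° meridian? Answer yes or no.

Signed shortest Δλ = ((75.347 − -17.920 + 180) mod 360) − 180 = 93.267°.
Going east by 93.267° from -17.920° reaches +75.347° without touching 180°.

No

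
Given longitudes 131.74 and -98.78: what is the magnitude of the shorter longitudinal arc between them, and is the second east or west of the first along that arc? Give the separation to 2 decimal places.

Raw difference: -98.78 − 131.74 = -230.52°.
Normalise into (−180°, 180°]: -230.52° + 360° = 129.48°.
Positive ⇒ the second point lies to the east; separation 129.48°.

129.48° east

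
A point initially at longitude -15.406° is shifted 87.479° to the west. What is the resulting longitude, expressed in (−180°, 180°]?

Start at -15.406°; shift −87.479° → -102.885°.
-102.885° already lies in (−180°, 180°].

-102.885°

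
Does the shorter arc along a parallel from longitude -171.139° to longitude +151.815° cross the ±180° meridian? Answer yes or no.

Yes

Naïve |151.815 − -171.139| = 322.954° > 180°, so the shorter arc goes the other way round — across 180°.
Signed shortest Δλ = ((151.815 − -171.139 + 180) mod 360) − 180 = -37.046°.
Going west by 37.046° from -171.139° passes through 180° before reaching +151.815°.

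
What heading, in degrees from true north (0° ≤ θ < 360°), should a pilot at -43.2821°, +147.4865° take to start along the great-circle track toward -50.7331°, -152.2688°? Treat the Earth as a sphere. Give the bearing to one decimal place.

122.4°

Δλ = -152.2688 − 147.4865 = -299.7553°; wrapped into (−180°, 180°]: 60.2447°.
θ = atan2( sin Δλ · cos φ₂ , cos φ₁ · sin φ₂ − sin φ₁ · cos φ₂ · cos Δλ )
  = atan2(0.54948, -0.34825) = 122.366° → normalised to [0°, 360°): 122.366°.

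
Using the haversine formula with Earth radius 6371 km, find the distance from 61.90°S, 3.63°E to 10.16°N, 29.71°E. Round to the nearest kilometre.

8326 km

Δλ = 29.71 − 3.63 = 26.08°.
Δφ = 10.16 − -61.90 = 72.06°.
a = sin²(Δφ/2) + cos φ₁ · cos φ₂ · sin²(Δλ/2) = 0.369593.
c = 2·atan2(√a, √(1−a)) = 1.30693 rad → d = 6371·c ≈ 8326.45 km.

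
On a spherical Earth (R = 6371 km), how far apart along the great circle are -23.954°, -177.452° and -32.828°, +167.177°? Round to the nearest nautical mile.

969 nmi

Δλ = 167.177 − -177.452 = 344.629°; wrapped into (−180°, 180°]: -15.371°.
Δφ = -32.828 − -23.954 = -8.874°.
a = sin²(Δφ/2) + cos φ₁ · cos φ₂ · sin²(Δλ/2) = 0.019720.
c = 2·atan2(√a, √(1−a)) = 0.28178 rad → d = 6371·c ≈ 1795.24 km ≈ 969.35 nmi.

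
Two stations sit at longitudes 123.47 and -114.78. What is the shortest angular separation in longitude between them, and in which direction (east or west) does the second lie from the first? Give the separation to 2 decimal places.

121.75° east

Raw difference: -114.78 − 123.47 = -238.25°.
Normalise into (−180°, 180°]: -238.25° + 360° = 121.75°.
Positive ⇒ the second point lies to the east; separation 121.75°.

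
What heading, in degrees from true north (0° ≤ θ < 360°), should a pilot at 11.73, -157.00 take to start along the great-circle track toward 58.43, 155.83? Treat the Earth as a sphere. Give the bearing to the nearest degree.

Δλ = 155.83 − -157.00 = 312.83°; wrapped into (−180°, 180°]: -47.17°.
θ = atan2( sin Δλ · cos φ₂ , cos φ₁ · sin φ₂ − sin φ₁ · cos φ₂ · cos Δλ )
  = atan2(-0.38395, 0.76185) = -26.747° → normalised to [0°, 360°): 333.253°.

333°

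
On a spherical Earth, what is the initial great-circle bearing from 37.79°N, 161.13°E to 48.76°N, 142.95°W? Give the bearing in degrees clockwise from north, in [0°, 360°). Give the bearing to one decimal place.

56.0°

Δλ = -142.95 − 161.13 = -304.08°; wrapped into (−180°, 180°]: 55.92°.
θ = atan2( sin Δλ · cos φ₂ , cos φ₁ · sin φ₂ − sin φ₁ · cos φ₂ · cos Δλ )
  = atan2(0.54600, 0.36789) = 56.028° → normalised to [0°, 360°): 56.028°.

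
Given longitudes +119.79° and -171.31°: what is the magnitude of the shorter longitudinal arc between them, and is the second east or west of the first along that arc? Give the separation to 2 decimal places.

Raw difference: -171.31 − 119.79 = -291.1°.
Normalise into (−180°, 180°]: -291.1° + 360° = 68.9°.
Positive ⇒ the second point lies to the east; separation 68.90°.

68.90° east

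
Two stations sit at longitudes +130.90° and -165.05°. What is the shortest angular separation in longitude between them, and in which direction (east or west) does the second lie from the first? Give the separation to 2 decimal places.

64.05° east

Raw difference: -165.05 − 130.90 = -295.95°.
Normalise into (−180°, 180°]: -295.95° + 360° = 64.05°.
Positive ⇒ the second point lies to the east; separation 64.05°.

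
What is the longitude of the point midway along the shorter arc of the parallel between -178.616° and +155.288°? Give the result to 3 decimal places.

+168.336°

Signed shortest Δλ from -178.616° to +155.288° is -26.096°.
Midpoint longitude = -178.616° + (-26.096°)/2 = -178.616° − 13.048° = -191.664°.
Normalise into (−180°, 180°]: +168.336°.
(The naïve average (-178.616 + +155.288)/2 = -11.664° is on the wrong side of the globe.)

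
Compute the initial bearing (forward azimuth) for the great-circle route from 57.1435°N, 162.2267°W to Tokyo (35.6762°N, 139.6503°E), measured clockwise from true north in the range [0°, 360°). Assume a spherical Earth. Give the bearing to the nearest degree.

266°

Δλ = 139.6503 − -162.2267 = 301.8770°; wrapped into (−180°, 180°]: -58.1230°.
θ = atan2( sin Δλ · cos φ₂ , cos φ₁ · sin φ₂ − sin φ₁ · cos φ₂ · cos Δλ )
  = atan2(-0.68981, -0.04395) = -93.646° → normalised to [0°, 360°): 266.354°.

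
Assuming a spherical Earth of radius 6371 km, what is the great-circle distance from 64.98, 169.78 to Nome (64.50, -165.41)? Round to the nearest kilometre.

Δλ = -165.41 − 169.78 = -335.19°; wrapped into (−180°, 180°]: 24.81°.
Δφ = 64.50 − 64.98 = -0.48°.
a = sin²(Δφ/2) + cos φ₁ · cos φ₂ · sin²(Δλ/2) = 0.008420.
c = 2·atan2(√a, √(1−a)) = 0.18378 rad → d = 6371·c ≈ 1170.86 km.

1171 km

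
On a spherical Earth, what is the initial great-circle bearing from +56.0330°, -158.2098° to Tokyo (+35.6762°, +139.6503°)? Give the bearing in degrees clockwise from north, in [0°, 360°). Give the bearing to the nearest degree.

271°

Δλ = 139.6503 − -158.2098 = 297.8601°; wrapped into (−180°, 180°]: -62.1399°.
θ = atan2( sin Δλ · cos φ₂ , cos φ₁ · sin φ₂ − sin φ₁ · cos φ₂ · cos Δλ )
  = atan2(-0.71817, 0.01101) = -89.122° → normalised to [0°, 360°): 270.878°.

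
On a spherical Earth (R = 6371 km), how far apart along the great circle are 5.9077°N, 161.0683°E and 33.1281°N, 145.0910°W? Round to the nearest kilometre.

Δλ = -145.0910 − 161.0683 = -306.1593°; wrapped into (−180°, 180°]: 53.8407°.
Δφ = 33.1281 − 5.9077 = 27.2204°.
a = sin²(Δφ/2) + cos φ₁ · cos φ₂ · sin²(Δλ/2) = 0.226125.
c = 2·atan2(√a, √(1−a)) = 0.99112 rad → d = 6371·c ≈ 6314.46 km.

6314 km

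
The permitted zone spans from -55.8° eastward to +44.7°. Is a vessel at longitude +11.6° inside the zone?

Band width going east from -55.8° to +44.7°: ((44.7 − -55.8) mod 360) = 100.5°.
Offset of +11.6° east of the west edge: ((11.6 − -55.8) mod 360) = 67.4°.
67.4° ≤ 100.5° ⇒ inside.

Yes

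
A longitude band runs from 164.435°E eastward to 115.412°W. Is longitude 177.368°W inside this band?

Band width going east from +164.435° to -115.412°: ((-115.412 − 164.435) mod 360) = 80.153°.
Offset of -177.368° east of the west edge: ((-177.368 − 164.435) mod 360) = 18.197°.
18.197° ≤ 80.153° ⇒ inside.

Yes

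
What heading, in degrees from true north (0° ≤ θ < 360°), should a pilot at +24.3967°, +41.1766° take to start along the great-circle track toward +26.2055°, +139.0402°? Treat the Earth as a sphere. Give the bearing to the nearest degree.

Δλ = 139.0402 − 41.1766 = 97.8636°.
θ = atan2( sin Δλ · cos φ₂ , cos φ₁ · sin φ₂ − sin φ₁ · cos φ₂ · cos Δλ )
  = atan2(0.88878, 0.45286) = 63.000° → normalised to [0°, 360°): 63.000°.

63°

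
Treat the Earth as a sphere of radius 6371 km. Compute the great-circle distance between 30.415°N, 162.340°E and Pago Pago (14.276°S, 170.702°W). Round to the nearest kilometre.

5746 km

Δλ = -170.702 − 162.340 = -333.042°; wrapped into (−180°, 180°]: 26.958°.
Δφ = -14.276 − 30.415 = -44.691°.
a = sin²(Δφ/2) + cos φ₁ · cos φ₂ · sin²(Δλ/2) = 0.189952.
c = 2·atan2(√a, √(1−a)) = 0.90193 rad → d = 6371·c ≈ 5746.20 km.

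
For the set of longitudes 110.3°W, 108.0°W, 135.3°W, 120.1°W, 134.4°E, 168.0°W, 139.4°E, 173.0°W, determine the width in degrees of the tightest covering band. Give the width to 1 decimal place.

Sort the longitudes: -173.0°, -168.0°, -135.3°, -120.1°, -110.3°, -108.0°, +134.4°, +139.4°.
Eastward gaps between consecutive values (wrapping around): 5.0°, 32.7°, 15.2°, 9.8°, 2.3°, 242.4°, 5.0°, 47.6°.
Largest gap = 242.4° ⇒ minimal covering band is its complement: 360° − 242.4° = 117.6°.
Band runs from +134.4° eastward to -108.0°, crossing the antimeridian.

117.6°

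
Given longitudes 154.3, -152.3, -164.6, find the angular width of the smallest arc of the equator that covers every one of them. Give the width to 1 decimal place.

53.4°

Sort the longitudes: -164.6°, -152.3°, +154.3°.
Eastward gaps between consecutive values (wrapping around): 12.3°, 306.6°, 41.1°.
Largest gap = 306.6° ⇒ minimal covering band is its complement: 360° − 306.6° = 53.4°.
Band runs from +154.3° eastward to -152.3°, crossing the antimeridian.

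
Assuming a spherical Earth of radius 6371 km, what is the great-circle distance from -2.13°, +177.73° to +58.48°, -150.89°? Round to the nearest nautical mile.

3934 nmi

Δλ = -150.89 − 177.73 = -328.62°; wrapped into (−180°, 180°]: 31.38°.
Δφ = 58.48 − -2.13 = 60.61°.
a = sin²(Δφ/2) + cos φ₁ · cos φ₂ · sin²(Δλ/2) = 0.292832.
c = 2·atan2(√a, √(1−a)) = 1.14358 rad → d = 6371·c ≈ 7285.77 km ≈ 3934.00 nmi.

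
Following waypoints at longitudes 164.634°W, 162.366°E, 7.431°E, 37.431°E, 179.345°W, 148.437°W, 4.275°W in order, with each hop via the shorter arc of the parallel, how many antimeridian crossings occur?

Leg 1: -164.634° → +162.366°, shortest Δλ = -33.0° (west) — crosses 180°.
Leg 2: +162.366° → +7.431°, shortest Δλ = -154.935° (west) — does not cross 180°.
Leg 3: +7.431° → +37.431°, shortest Δλ = 30.0° (east) — does not cross 180°.
Leg 4: +37.431° → -179.345°, shortest Δλ = 143.224° (east) — crosses 180°.
Leg 5: -179.345° → -148.437°, shortest Δλ = 30.908° (east) — does not cross 180°.
Leg 6: -148.437° → -4.275°, shortest Δλ = 144.162° (east) — does not cross 180°.
Total crossings: 2.

2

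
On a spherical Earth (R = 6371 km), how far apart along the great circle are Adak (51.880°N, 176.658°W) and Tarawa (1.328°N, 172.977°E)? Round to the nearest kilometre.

Δλ = 172.977 − -176.658 = 349.635°; wrapped into (−180°, 180°]: -10.365°.
Δφ = 1.328 − 51.880 = -50.552°.
a = sin²(Δφ/2) + cos φ₁ · cos φ₂ · sin²(Δλ/2) = 0.187347.
c = 2·atan2(√a, √(1−a)) = 0.89527 rad → d = 6371·c ≈ 5703.78 km.

5704 km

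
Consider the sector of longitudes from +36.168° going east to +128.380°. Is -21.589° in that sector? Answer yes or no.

Band width going east from +36.168° to +128.380°: ((128.380 − 36.168) mod 360) = 92.212°.
Offset of -21.589° east of the west edge: ((-21.589 − 36.168) mod 360) = 302.243°.
302.243° > 92.212° ⇒ outside.

No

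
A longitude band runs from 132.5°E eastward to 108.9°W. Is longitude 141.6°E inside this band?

Band width going east from +132.5° to -108.9°: ((-108.9 − 132.5) mod 360) = 118.6°.
Offset of +141.6° east of the west edge: ((141.6 − 132.5) mod 360) = 9.1°.
9.1° ≤ 118.6° ⇒ inside.

Yes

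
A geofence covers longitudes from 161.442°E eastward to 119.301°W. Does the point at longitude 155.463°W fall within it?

Band width going east from +161.442° to -119.301°: ((-119.301 − 161.442) mod 360) = 79.257°.
Offset of -155.463° east of the west edge: ((-155.463 − 161.442) mod 360) = 43.095°.
43.095° ≤ 79.257° ⇒ inside.

Yes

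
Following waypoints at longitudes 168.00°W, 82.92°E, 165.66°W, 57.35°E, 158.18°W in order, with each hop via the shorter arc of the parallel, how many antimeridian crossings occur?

Leg 1: -168.00° → +82.92°, shortest Δλ = -109.08° (west) — crosses 180°.
Leg 2: +82.92° → -165.66°, shortest Δλ = 111.42° (east) — crosses 180°.
Leg 3: -165.66° → +57.35°, shortest Δλ = -136.99° (west) — crosses 180°.
Leg 4: +57.35° → -158.18°, shortest Δλ = 144.47° (east) — crosses 180°.
Total crossings: 4.

4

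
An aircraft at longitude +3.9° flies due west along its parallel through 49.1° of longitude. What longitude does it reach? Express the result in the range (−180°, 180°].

Start at +3.9°; shift −49.1° → -45.2°.
-45.2° already lies in (−180°, 180°].

-45.2°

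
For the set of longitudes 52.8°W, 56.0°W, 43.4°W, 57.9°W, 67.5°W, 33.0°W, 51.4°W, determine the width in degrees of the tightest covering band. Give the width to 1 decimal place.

34.5°

Sort the longitudes: -67.5°, -57.9°, -56.0°, -52.8°, -51.4°, -43.4°, -33.0°.
Eastward gaps between consecutive values (wrapping around): 9.6°, 1.9°, 3.2°, 1.4°, 8.0°, 10.4°, 325.5°.
Largest gap = 325.5° ⇒ minimal covering band is its complement: 360° − 325.5° = 34.5°.
Band runs from -67.5° eastward to -33.0°.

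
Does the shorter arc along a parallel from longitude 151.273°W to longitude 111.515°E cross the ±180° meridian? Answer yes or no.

Yes

Naïve |111.515 − -151.273| = 262.788° > 180°, so the shorter arc goes the other way round — across 180°.
Signed shortest Δλ = ((111.515 − -151.273 + 180) mod 360) − 180 = -97.212°.
Going west by 97.212° from -151.273° passes through 180° before reaching +111.515°.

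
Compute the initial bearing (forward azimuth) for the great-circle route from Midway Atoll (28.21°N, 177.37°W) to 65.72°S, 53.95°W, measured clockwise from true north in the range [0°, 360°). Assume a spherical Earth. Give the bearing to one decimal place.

Δλ = -53.95 − -177.37 = 123.42°.
θ = atan2( sin Δλ · cos φ₂ , cos φ₁ · sin φ₂ − sin φ₁ · cos φ₂ · cos Δλ )
  = atan2(0.34321, -0.69622) = 153.759° → normalised to [0°, 360°): 153.759°.

153.8°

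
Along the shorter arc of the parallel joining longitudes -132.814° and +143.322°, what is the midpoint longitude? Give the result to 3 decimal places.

Signed shortest Δλ from -132.814° to +143.322° is -83.864°.
Midpoint longitude = -132.814° + (-83.864°)/2 = -132.814° − 41.932° = -174.746°.
(The naïve average (-132.814 + +143.322)/2 = 5.254° is on the wrong side of the globe.)

-174.746°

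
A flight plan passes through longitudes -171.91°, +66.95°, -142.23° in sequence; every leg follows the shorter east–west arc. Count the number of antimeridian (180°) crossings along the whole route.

2

Leg 1: -171.91° → +66.95°, shortest Δλ = -121.14° (west) — crosses 180°.
Leg 2: +66.95° → -142.23°, shortest Δλ = 150.82° (east) — crosses 180°.
Total crossings: 2.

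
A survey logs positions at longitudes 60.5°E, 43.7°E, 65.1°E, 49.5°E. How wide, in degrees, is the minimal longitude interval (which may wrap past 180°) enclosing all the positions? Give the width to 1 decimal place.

21.4°

Sort the longitudes: +43.7°, +49.5°, +60.5°, +65.1°.
Eastward gaps between consecutive values (wrapping around): 5.8°, 11.0°, 4.6°, 338.6°.
Largest gap = 338.6° ⇒ minimal covering band is its complement: 360° − 338.6° = 21.4°.
Band runs from +43.7° eastward to +65.1°.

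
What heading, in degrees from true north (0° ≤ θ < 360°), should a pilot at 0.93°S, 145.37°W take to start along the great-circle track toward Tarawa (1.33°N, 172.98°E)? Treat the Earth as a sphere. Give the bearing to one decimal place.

Δλ = 172.98 − -145.37 = 318.35°; wrapped into (−180°, 180°]: -41.65°.
θ = atan2( sin Δλ · cos φ₂ , cos φ₁ · sin φ₂ − sin φ₁ · cos φ₂ · cos Δλ )
  = atan2(-0.66440, 0.03533) = -86.956° → normalised to [0°, 360°): 273.044°.

273.0°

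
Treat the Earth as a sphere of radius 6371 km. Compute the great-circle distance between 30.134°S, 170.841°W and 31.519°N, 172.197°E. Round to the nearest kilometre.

7085 km

Δλ = 172.197 − -170.841 = 343.038°; wrapped into (−180°, 180°]: -16.962°.
Δφ = 31.519 − -30.134 = 61.653°.
a = sin²(Δφ/2) + cos φ₁ · cos φ₂ · sin²(Δλ/2) = 0.278631.
c = 2·atan2(√a, √(1−a)) = 1.11215 rad → d = 6371·c ≈ 7085.48 km.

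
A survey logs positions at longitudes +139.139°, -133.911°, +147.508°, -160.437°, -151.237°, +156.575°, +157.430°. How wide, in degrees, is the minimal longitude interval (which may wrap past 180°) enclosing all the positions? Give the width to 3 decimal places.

86.950°

Sort the longitudes: -160.437°, -151.237°, -133.911°, +139.139°, +147.508°, +156.575°, +157.430°.
Eastward gaps between consecutive values (wrapping around): 9.200°, 17.326°, 273.050°, 8.369°, 9.067°, 0.855°, 42.133°.
Largest gap = 273.050° ⇒ minimal covering band is its complement: 360° − 273.050° = 86.950°.
Band runs from +139.139° eastward to -133.911°, crossing the antimeridian.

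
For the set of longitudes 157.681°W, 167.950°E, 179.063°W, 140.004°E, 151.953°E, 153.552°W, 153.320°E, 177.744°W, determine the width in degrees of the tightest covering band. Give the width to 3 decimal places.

Sort the longitudes: -179.063°, -177.744°, -157.681°, -153.552°, +140.004°, +151.953°, +153.320°, +167.950°.
Eastward gaps between consecutive values (wrapping around): 1.319°, 20.063°, 4.129°, 293.556°, 11.949°, 1.367°, 14.630°, 12.987°.
Largest gap = 293.556° ⇒ minimal covering band is its complement: 360° − 293.556° = 66.444°.
Band runs from +140.004° eastward to -153.552°, crossing the antimeridian.

66.444°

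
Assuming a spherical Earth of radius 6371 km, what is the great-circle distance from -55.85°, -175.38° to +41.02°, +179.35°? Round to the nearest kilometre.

10783 km

Δλ = 179.35 − -175.38 = 354.73°; wrapped into (−180°, 180°]: -5.27°.
Δφ = 41.02 − -55.85 = 96.87°.
a = sin²(Δφ/2) + cos φ₁ · cos φ₂ · sin²(Δλ/2) = 0.560704.
c = 2·atan2(√a, √(1−a)) = 1.69250 rad → d = 6371·c ≈ 10782.94 km.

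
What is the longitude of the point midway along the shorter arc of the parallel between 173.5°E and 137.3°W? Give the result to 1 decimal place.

Signed shortest Δλ from +173.5° to -137.3° is +49.2°.
Midpoint longitude = +173.5° + (+49.2°)/2 = +173.5° + 24.6° = +198.1°.
Normalise into (−180°, 180°]: -161.9°.
(The naïve average (+173.5 + -137.3)/2 = 18.1° is on the wrong side of the globe.)

161.9°W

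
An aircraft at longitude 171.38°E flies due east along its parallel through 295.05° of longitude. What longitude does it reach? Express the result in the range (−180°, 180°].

Start at +171.38°; shift +295.05° → +466.43°.
+466.43° lies outside (−180°, 180°]; subtract 360° → +106.43°.

106.43°E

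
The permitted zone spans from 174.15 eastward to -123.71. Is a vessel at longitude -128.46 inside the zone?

Band width going east from +174.15° to -123.71°: ((-123.71 − 174.15) mod 360) = 62.14°.
Offset of -128.46° east of the west edge: ((-128.46 − 174.15) mod 360) = 57.39°.
57.39° ≤ 62.14° ⇒ inside.

Yes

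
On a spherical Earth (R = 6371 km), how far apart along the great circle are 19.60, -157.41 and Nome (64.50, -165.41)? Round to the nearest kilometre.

Δλ = -165.41 − -157.41 = -8.00°.
Δφ = 64.50 − 19.60 = 44.90°.
a = sin²(Δφ/2) + cos φ₁ · cos φ₂ · sin²(Δλ/2) = 0.147804.
c = 2·atan2(√a, √(1−a)) = 0.78923 rad → d = 6371·c ≈ 5028.18 km.

5028 km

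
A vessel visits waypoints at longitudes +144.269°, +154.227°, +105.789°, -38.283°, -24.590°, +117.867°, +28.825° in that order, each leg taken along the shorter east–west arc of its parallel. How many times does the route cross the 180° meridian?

0

Leg 1: +144.269° → +154.227°, shortest Δλ = 9.958° (east) — does not cross 180°.
Leg 2: +154.227° → +105.789°, shortest Δλ = -48.438° (west) — does not cross 180°.
Leg 3: +105.789° → -38.283°, shortest Δλ = -144.072° (west) — does not cross 180°.
Leg 4: -38.283° → -24.590°, shortest Δλ = 13.693° (east) — does not cross 180°.
Leg 5: -24.590° → +117.867°, shortest Δλ = 142.457° (east) — does not cross 180°.
Leg 6: +117.867° → +28.825°, shortest Δλ = -89.042° (west) — does not cross 180°.
Total crossings: 0.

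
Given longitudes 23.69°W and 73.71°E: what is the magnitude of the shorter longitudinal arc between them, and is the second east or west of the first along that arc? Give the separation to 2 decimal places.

97.40° east

Raw difference: 73.71 − -23.69 = 97.4°.
Normalise into (−180°, 180°]: 97.4° stays 97.4°.
Positive ⇒ the second point lies to the east; separation 97.40°.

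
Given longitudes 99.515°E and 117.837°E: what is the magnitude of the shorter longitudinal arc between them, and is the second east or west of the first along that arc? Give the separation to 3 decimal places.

18.322° east

Raw difference: 117.837 − 99.515 = 18.322°.
Normalise into (−180°, 180°]: 18.322° stays 18.322°.
Positive ⇒ the second point lies to the east; separation 18.322°.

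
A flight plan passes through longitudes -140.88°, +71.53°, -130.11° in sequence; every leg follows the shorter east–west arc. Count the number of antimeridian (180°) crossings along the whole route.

Leg 1: -140.88° → +71.53°, shortest Δλ = -147.59° (west) — crosses 180°.
Leg 2: +71.53° → -130.11°, shortest Δλ = 158.36° (east) — crosses 180°.
Total crossings: 2.

2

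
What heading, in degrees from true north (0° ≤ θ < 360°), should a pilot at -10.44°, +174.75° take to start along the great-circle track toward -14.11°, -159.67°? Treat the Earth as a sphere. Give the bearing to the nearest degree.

Δλ = -159.67 − 174.75 = -334.42°; wrapped into (−180°, 180°]: 25.58°.
θ = atan2( sin Δλ · cos φ₂ , cos φ₁ · sin φ₂ − sin φ₁ · cos φ₂ · cos Δλ )
  = atan2(0.41874, -0.08124) = 100.979° → normalised to [0°, 360°): 100.979°.

101°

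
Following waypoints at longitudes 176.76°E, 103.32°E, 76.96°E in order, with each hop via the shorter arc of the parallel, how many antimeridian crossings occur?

Leg 1: +176.76° → +103.32°, shortest Δλ = -73.44° (west) — does not cross 180°.
Leg 2: +103.32° → +76.96°, shortest Δλ = -26.36° (west) — does not cross 180°.
Total crossings: 0.

0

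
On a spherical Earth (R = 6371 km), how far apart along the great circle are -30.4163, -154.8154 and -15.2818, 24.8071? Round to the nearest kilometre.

14934 km

Δλ = 24.8071 − -154.8154 = 179.6225°.
Δφ = -15.2818 − -30.4163 = 15.1345°.
a = sin²(Δφ/2) + cos φ₁ · cos φ₂ · sin²(Δλ/2) = 0.849210.
c = 2·atan2(√a, √(1−a)) = 2.34399 rad → d = 6371·c ≈ 14933.53 km.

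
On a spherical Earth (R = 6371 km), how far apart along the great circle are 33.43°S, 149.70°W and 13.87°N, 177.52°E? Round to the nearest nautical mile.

Δλ = 177.52 − -149.70 = 327.22°; wrapped into (−180°, 180°]: -32.78°.
Δφ = 13.87 − -33.43 = 47.30°.
a = sin²(Δφ/2) + cos φ₁ · cos φ₂ · sin²(Δλ/2) = 0.225432.
c = 2·atan2(√a, √(1−a)) = 0.98947 rad → d = 6371·c ≈ 6303.89 km ≈ 3403.83 nmi.

3404 nmi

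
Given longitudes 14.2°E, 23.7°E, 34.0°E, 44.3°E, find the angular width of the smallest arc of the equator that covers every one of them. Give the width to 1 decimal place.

30.1°

Sort the longitudes: +14.2°, +23.7°, +34.0°, +44.3°.
Eastward gaps between consecutive values (wrapping around): 9.5°, 10.3°, 10.3°, 329.9°.
Largest gap = 329.9° ⇒ minimal covering band is its complement: 360° − 329.9° = 30.1°.
Band runs from +14.2° eastward to +44.3°.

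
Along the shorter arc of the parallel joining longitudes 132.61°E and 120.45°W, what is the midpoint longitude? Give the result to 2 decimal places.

Signed shortest Δλ from +132.61° to -120.45° is +106.94°.
Midpoint longitude = +132.61° + (+106.94°)/2 = +132.61° + 53.47° = +186.08°.
Normalise into (−180°, 180°]: -173.92°.
(The naïve average (+132.61 + -120.45)/2 = 6.08° is on the wrong side of the globe.)

173.92°W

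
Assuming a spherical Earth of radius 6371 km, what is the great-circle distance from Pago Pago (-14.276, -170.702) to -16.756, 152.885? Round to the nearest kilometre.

Δλ = 152.885 − -170.702 = 323.587°; wrapped into (−180°, 180°]: -36.413°.
Δφ = -16.756 − -14.276 = -2.480°.
a = sin²(Δφ/2) + cos φ₁ · cos φ₂ · sin²(Δλ/2) = 0.091057.
c = 2·atan2(√a, √(1−a)) = 0.61307 rad → d = 6371·c ≈ 3905.87 km.

3906 km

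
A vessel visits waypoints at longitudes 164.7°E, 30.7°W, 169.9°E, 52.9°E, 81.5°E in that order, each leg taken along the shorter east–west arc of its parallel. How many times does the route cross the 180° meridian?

2

Leg 1: +164.7° → -30.7°, shortest Δλ = 164.6° (east) — crosses 180°.
Leg 2: -30.7° → +169.9°, shortest Δλ = -159.4° (west) — crosses 180°.
Leg 3: +169.9° → +52.9°, shortest Δλ = -117.0° (west) — does not cross 180°.
Leg 4: +52.9° → +81.5°, shortest Δλ = 28.6° (east) — does not cross 180°.
Total crossings: 2.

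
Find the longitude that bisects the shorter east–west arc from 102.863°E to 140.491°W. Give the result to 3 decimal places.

161.186°E

Signed shortest Δλ from +102.863° to -140.491° is +116.646°.
Midpoint longitude = +102.863° + (+116.646°)/2 = +102.863° + 58.323° = +161.186°.
(The naïve average (+102.863 + -140.491)/2 = -18.814° is on the wrong side of the globe.)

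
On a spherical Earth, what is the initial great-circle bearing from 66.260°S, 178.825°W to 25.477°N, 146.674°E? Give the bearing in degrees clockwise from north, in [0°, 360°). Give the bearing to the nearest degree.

Δλ = 146.674 − -178.825 = 325.499°; wrapped into (−180°, 180°]: -34.501°.
θ = atan2( sin Δλ · cos φ₂ , cos φ₁ · sin φ₂ − sin φ₁ · cos φ₂ · cos Δλ )
  = atan2(-0.51134, 0.85420) = -30.906° → normalised to [0°, 360°): 329.094°.

329°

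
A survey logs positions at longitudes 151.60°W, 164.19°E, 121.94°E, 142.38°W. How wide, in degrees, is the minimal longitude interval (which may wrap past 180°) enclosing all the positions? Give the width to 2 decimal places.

Sort the longitudes: -151.60°, -142.38°, +121.94°, +164.19°.
Eastward gaps between consecutive values (wrapping around): 9.22°, 264.32°, 42.25°, 44.21°.
Largest gap = 264.32° ⇒ minimal covering band is its complement: 360° − 264.32° = 95.68°.
Band runs from +121.94° eastward to -142.38°, crossing the antimeridian.

95.68°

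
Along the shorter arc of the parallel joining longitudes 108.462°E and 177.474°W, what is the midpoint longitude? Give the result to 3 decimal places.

Signed shortest Δλ from +108.462° to -177.474° is +74.064°.
Midpoint longitude = +108.462° + (+74.064°)/2 = +108.462° + 37.032° = +145.494°.
(The naïve average (+108.462 + -177.474)/2 = -34.506° is on the wrong side of the globe.)

145.494°E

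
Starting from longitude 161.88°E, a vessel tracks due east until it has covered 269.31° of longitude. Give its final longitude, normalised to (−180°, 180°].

Start at +161.88°; shift +269.31° → +431.19°.
+431.19° lies outside (−180°, 180°]; subtract 360° → +71.19°.

71.19°E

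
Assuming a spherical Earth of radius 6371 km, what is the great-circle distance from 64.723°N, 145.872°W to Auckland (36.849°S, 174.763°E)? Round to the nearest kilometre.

11803 km

Δλ = 174.763 − -145.872 = 320.635°; wrapped into (−180°, 180°]: -39.365°.
Δφ = -36.849 − 64.723 = -101.572°.
a = sin²(Δφ/2) + cos φ₁ · cos φ₂ · sin²(Δλ/2) = 0.639061.
c = 2·atan2(√a, √(1−a)) = 1.85263 rad → d = 6371·c ≈ 11803.13 km.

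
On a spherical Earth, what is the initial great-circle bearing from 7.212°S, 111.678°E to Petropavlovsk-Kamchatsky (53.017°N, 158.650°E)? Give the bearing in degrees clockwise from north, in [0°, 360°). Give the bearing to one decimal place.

27.5°

Δλ = 158.650 − 111.678 = 46.972°.
θ = atan2( sin Δλ · cos φ₂ , cos φ₁ · sin φ₂ − sin φ₁ · cos φ₂ · cos Δλ )
  = atan2(0.43977, 0.84403) = 27.521° → normalised to [0°, 360°): 27.521°.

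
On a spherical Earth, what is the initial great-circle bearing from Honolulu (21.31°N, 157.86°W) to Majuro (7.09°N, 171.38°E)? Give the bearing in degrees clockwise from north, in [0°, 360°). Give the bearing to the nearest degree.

249°

Δλ = 171.38 − -157.86 = 329.24°; wrapped into (−180°, 180°]: -30.76°.
θ = atan2( sin Δλ · cos φ₂ , cos φ₁ · sin φ₂ − sin φ₁ · cos φ₂ · cos Δλ )
  = atan2(-0.50753, -0.19491) = -111.009° → normalised to [0°, 360°): 248.991°.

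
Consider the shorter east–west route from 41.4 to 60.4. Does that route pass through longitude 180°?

No

Signed shortest Δλ = ((60.4 − 41.4 + 180) mod 360) − 180 = 19.0°.
Going east by 19.0° from +41.4° reaches +60.4° without touching 180°.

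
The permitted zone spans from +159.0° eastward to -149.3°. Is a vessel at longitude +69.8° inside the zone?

Band width going east from +159.0° to -149.3°: ((-149.3 − 159.0) mod 360) = 51.7°.
Offset of +69.8° east of the west edge: ((69.8 − 159.0) mod 360) = 270.8°.
270.8° > 51.7° ⇒ outside.

No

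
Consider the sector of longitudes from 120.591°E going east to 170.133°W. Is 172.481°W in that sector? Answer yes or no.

Band width going east from +120.591° to -170.133°: ((-170.133 − 120.591) mod 360) = 69.276°.
Offset of -172.481° east of the west edge: ((-172.481 − 120.591) mod 360) = 66.928°.
66.928° ≤ 69.276° ⇒ inside.

Yes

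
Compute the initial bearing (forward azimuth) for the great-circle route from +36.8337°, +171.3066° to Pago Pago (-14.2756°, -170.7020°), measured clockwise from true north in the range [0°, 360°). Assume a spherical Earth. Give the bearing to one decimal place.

158.2°

Δλ = -170.7020 − 171.3066 = -342.0086°; wrapped into (−180°, 180°]: 17.9914°.
θ = atan2( sin Δλ · cos φ₂ , cos φ₁ · sin φ₂ − sin φ₁ · cos φ₂ · cos Δλ )
  = atan2(0.29934, -0.74994) = 158.241° → normalised to [0°, 360°): 158.241°.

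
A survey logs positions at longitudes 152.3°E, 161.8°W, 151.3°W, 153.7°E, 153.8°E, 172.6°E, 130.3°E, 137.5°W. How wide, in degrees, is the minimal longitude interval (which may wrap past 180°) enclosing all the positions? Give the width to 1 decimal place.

92.2°

Sort the longitudes: -161.8°, -151.3°, -137.5°, +130.3°, +152.3°, +153.7°, +153.8°, +172.6°.
Eastward gaps between consecutive values (wrapping around): 10.5°, 13.8°, 267.8°, 22.0°, 1.4°, 0.1°, 18.8°, 25.6°.
Largest gap = 267.8° ⇒ minimal covering band is its complement: 360° − 267.8° = 92.2°.
Band runs from +130.3° eastward to -137.5°, crossing the antimeridian.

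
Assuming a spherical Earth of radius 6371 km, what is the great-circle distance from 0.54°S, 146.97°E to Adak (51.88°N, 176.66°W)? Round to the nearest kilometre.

6748 km

Δλ = -176.66 − 146.97 = -323.63°; wrapped into (−180°, 180°]: 36.37°.
Δφ = 51.88 − -0.54 = 52.42°.
a = sin²(Δφ/2) + cos φ₁ · cos φ₂ · sin²(Δλ/2) = 0.255188.
c = 2·atan2(√a, √(1−a)) = 1.05914 rad → d = 6371·c ≈ 6747.76 km.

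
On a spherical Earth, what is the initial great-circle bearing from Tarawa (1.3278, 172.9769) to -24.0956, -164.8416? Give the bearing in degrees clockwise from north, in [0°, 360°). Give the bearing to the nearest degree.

141°

Δλ = -164.8416 − 172.9769 = -337.8185°; wrapped into (−180°, 180°]: 22.1815°.
θ = atan2( sin Δλ · cos φ₂ , cos φ₁ · sin φ₂ − sin φ₁ · cos φ₂ · cos Δλ )
  = atan2(0.34464, -0.42774) = 141.140° → normalised to [0°, 360°): 141.140°.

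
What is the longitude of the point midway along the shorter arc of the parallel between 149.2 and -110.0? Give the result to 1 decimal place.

-160.4°

Signed shortest Δλ from +149.2° to -110.0° is +100.8°.
Midpoint longitude = +149.2° + (+100.8°)/2 = +149.2° + 50.4° = +199.6°.
Normalise into (−180°, 180°]: -160.4°.
(The naïve average (+149.2 + -110.0)/2 = 19.6° is on the wrong side of the globe.)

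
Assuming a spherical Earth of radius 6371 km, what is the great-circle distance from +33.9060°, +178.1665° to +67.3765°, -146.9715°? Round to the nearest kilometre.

4339 km

Δλ = -146.9715 − 178.1665 = -325.1380°; wrapped into (−180°, 180°]: 34.8620°.
Δφ = 67.3765 − 33.9060 = 33.4705°.
a = sin²(Δφ/2) + cos φ₁ · cos φ₂ · sin²(Δλ/2) = 0.111564.
c = 2·atan2(√a, √(1−a)) = 0.68111 rad → d = 6371·c ≈ 4339.37 km.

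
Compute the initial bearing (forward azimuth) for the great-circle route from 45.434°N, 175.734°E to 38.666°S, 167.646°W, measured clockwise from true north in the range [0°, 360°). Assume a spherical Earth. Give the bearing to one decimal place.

Δλ = -167.646 − 175.734 = -343.380°; wrapped into (−180°, 180°]: 16.620°.
θ = atan2( sin Δλ · cos φ₂ , cos φ₁ · sin φ₂ − sin φ₁ · cos φ₂ · cos Δλ )
  = atan2(0.22333, -0.97146) = 167.053° → normalised to [0°, 360°): 167.053°.

167.1°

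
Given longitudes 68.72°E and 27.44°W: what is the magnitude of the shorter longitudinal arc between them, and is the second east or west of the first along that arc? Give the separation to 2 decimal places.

Raw difference: -27.44 − 68.72 = -96.16°.
Normalise into (−180°, 180°]: -96.16° stays -96.16°.
Negative ⇒ the second point lies to the west; separation 96.16°.

96.16° west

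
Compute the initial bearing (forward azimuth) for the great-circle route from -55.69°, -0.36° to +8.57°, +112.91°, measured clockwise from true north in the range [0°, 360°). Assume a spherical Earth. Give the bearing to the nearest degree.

105°

Δλ = 112.91 − -0.36 = 113.27°.
θ = atan2( sin Δλ · cos φ₂ , cos φ₁ · sin φ₂ − sin φ₁ · cos φ₂ · cos Δλ )
  = atan2(0.90840, -0.23868) = 104.722° → normalised to [0°, 360°): 104.722°.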